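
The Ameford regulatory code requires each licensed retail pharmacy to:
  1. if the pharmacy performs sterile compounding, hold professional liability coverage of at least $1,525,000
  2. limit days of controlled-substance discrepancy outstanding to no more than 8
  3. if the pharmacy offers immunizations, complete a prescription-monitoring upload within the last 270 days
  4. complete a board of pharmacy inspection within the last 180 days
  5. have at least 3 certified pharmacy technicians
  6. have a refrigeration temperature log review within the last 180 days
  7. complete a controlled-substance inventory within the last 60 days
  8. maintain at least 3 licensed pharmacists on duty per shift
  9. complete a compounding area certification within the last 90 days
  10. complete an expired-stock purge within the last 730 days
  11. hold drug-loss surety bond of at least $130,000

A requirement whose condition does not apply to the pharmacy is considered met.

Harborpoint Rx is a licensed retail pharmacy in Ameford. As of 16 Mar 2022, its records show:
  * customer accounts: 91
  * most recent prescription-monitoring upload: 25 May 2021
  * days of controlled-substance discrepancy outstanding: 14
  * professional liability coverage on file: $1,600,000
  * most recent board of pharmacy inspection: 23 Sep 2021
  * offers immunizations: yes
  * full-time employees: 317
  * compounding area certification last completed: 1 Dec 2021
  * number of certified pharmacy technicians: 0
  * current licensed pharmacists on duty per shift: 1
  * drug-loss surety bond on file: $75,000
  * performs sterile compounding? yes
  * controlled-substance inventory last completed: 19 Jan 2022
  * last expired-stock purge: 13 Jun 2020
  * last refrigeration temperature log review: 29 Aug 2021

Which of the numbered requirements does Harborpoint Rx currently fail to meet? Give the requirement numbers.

1. condition 'performs sterile compounding' holds; professional liability coverage $1,600,000 ≥ $1,525,000 → met
2. days of controlled-substance discrepancy outstanding 14 > 8 → not met
3. condition 'offers immunizations' holds; prescription-monitoring upload 295 days ago vs limit 270 → not met
4. board of pharmacy inspection 174 days ago vs limit 180 → met
5. certified pharmacy technicians 0 < 3 → not met
6. refrigeration temperature log review 199 days ago vs limit 180 → not met
7. controlled-substance inventory 56 days ago vs limit 60 → met
8. licensed pharmacists on duty per shift 1 < 3 → not met
9. compounding area certification 105 days ago vs limit 90 → not met
10. expired-stock purge 641 days ago vs limit 730 → met
11. drug-loss surety bond $75,000 < $130,000 → not met
Not met: 2, 3, 5, 6, 8, 9, 11

2, 3, 5, 6, 8, 9, 11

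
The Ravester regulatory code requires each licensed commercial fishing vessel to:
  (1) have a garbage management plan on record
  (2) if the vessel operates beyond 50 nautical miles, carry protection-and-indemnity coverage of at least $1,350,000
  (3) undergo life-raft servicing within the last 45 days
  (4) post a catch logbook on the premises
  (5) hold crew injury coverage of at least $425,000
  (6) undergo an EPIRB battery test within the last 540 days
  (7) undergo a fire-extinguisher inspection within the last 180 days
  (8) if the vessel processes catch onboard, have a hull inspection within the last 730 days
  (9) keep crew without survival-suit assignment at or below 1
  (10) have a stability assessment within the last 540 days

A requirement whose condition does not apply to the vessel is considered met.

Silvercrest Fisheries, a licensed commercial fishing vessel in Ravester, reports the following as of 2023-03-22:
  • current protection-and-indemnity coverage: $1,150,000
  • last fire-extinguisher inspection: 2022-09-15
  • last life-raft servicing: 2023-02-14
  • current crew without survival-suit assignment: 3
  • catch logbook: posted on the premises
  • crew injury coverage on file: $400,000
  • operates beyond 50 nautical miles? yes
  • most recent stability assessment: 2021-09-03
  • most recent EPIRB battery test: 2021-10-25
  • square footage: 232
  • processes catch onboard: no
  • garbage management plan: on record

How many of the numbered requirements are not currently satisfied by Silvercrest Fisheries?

1. garbage management plan present → met
2. condition 'operates beyond 50 nautical miles' holds; protection-and-indemnity coverage $1,150,000 < $1,350,000 → not met
3. life-raft servicing 36 days ago vs limit 45 → met
4. catch logbook present → met
5. crew injury coverage $400,000 < $425,000 → not met
6. EPIRB battery test 513 days ago vs limit 540 → met
7. fire-extinguisher inspection 188 days ago vs limit 180 → not met
8. condition 'processes catch onboard' does not hold → requirement n/a → met
9. crew without survival-suit assignment 3 > 1 → not met
10. stability assessment 565 days ago vs limit 540 → not met
Not met: 5 of 10

5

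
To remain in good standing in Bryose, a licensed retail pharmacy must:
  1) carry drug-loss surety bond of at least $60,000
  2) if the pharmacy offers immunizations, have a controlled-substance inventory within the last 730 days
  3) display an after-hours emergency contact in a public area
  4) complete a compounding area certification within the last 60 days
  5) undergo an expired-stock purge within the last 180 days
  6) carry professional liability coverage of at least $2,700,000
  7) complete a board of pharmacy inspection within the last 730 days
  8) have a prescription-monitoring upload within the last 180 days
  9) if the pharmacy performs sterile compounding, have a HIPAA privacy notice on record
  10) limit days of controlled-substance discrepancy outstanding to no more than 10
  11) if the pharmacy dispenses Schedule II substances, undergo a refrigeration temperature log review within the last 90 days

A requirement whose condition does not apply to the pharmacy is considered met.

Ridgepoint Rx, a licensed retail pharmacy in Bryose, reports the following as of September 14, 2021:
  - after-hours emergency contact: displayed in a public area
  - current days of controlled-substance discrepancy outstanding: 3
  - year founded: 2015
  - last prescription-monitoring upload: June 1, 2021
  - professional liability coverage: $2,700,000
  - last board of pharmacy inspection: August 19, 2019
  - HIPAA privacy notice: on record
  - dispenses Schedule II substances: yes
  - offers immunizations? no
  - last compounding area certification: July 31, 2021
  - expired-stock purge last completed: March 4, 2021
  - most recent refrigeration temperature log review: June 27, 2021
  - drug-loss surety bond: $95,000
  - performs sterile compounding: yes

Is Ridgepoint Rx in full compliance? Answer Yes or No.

No

1. drug-loss surety bond $95,000 ≥ $60,000 → met
2. condition 'offers immunizations' does not hold → requirement n/a → met
3. after-hours emergency contact present → met
4. compounding area certification 45 days ago vs limit 60 → met
5. expired-stock purge 194 days ago vs limit 180 → not met
6. professional liability coverage $2,700,000 ≥ $2,700,000 → met
7. board of pharmacy inspection 757 days ago vs limit 730 → not met
8. prescription-monitoring upload 105 days ago vs limit 180 → met
9. condition 'performs sterile compounding' holds; HIPAA privacy notice present → met
10. days of controlled-substance discrepancy outstanding 3 ≤ 10 → met
11. condition 'dispenses Schedule II substances' holds; refrigeration temperature log review 79 days ago vs limit 90 → met
Not met: 5, 7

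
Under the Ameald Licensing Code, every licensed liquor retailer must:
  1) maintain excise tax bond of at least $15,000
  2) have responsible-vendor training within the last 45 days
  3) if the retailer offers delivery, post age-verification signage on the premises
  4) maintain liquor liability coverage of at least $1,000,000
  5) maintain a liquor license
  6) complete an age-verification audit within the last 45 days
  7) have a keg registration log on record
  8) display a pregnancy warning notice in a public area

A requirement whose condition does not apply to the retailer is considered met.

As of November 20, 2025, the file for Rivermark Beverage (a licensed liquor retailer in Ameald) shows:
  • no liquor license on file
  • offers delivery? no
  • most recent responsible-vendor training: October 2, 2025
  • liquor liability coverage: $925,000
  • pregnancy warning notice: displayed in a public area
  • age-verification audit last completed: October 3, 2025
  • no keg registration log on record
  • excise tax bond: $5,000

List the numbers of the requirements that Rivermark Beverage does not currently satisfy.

1. excise tax bond $5,000 < $15,000 → not met
2. responsible-vendor training 49 days ago vs limit 45 → not met
3. condition 'offers delivery' does not hold → requirement n/a → met
4. liquor liability coverage $925,000 < $1,000,000 → not met
5. liquor license absent → not met
6. age-verification audit 48 days ago vs limit 45 → not met
7. keg registration log absent → not met
8. pregnancy warning notice present → met
Not met: 1, 2, 4, 5, 6, 7

1, 2, 4, 5, 6, 7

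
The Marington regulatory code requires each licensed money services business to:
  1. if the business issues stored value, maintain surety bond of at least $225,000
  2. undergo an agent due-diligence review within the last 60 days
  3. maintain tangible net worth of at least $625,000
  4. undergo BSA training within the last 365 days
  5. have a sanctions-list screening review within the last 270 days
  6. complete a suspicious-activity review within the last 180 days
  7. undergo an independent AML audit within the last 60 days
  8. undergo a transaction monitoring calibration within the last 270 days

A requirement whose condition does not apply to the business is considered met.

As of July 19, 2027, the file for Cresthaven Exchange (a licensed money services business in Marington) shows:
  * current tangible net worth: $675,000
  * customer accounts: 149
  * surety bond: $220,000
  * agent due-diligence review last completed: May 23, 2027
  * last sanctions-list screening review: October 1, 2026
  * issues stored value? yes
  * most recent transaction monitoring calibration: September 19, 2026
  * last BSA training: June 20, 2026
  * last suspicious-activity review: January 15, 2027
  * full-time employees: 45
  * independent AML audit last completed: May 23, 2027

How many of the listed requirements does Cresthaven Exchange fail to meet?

1. condition 'issues stored value' holds; surety bond $220,000 < $225,000 → not met
2. agent due-diligence review 57 days ago vs limit 60 → met
3. tangible net worth $675,000 ≥ $625,000 → met
4. BSA training 394 days ago vs limit 365 → not met
5. sanctions-list screening review 291 days ago vs limit 270 → not met
6. suspicious-activity review 185 days ago vs limit 180 → not met
7. independent AML audit 57 days ago vs limit 60 → met
8. transaction monitoring calibration 303 days ago vs limit 270 → not met
Not met: 5 of 8

5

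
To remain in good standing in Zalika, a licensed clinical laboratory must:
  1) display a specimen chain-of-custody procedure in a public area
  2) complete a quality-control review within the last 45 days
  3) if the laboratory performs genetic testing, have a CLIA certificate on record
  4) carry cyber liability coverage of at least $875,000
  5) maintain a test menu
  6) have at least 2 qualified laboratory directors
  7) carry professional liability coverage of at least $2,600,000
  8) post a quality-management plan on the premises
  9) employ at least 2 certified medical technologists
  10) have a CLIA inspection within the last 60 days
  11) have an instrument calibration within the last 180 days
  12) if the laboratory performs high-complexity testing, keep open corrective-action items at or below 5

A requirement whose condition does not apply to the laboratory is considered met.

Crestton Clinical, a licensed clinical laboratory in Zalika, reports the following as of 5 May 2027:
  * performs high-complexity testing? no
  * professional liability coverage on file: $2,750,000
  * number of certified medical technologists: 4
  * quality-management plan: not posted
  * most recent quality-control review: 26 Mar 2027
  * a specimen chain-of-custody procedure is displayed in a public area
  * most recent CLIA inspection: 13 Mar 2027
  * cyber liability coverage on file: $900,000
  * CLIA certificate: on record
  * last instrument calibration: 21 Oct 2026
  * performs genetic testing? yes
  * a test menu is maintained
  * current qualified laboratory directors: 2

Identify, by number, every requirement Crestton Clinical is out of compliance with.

8, 11

1. specimen chain-of-custody procedure present → met
2. quality-control review 40 days ago vs limit 45 → met
3. condition 'performs genetic testing' holds; CLIA certificate present → met
4. cyber liability coverage $900,000 ≥ $875,000 → met
5. test menu present → met
6. qualified laboratory directors 2 ≥ 2 → met
7. professional liability coverage $2,750,000 ≥ $2,600,000 → met
8. quality-management plan absent → not met
9. certified medical technologists 4 ≥ 2 → met
10. CLIA inspection 53 days ago vs limit 60 → met
11. instrument calibration 196 days ago vs limit 180 → not met
12. condition 'performs high-complexity testing' does not hold → requirement n/a → met
Not met: 8, 11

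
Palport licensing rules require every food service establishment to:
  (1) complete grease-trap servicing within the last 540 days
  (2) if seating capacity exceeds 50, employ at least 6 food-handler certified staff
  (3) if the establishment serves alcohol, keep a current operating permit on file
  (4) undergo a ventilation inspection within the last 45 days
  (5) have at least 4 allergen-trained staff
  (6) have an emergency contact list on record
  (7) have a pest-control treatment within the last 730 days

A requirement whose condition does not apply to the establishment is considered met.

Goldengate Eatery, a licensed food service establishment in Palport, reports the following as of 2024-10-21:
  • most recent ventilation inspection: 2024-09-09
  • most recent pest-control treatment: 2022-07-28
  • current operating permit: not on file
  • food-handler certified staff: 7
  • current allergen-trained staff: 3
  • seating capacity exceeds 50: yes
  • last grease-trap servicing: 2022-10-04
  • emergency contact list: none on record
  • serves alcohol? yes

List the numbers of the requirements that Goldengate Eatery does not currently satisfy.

1, 3, 5, 6, 7

1. grease-trap servicing 748 days ago vs limit 540 → not met
2. condition 'seating capacity exceeds 50' holds; food-handler certified staff 7 ≥ 6 → met
3. condition 'serves alcohol' holds; current operating permit absent → not met
4. ventilation inspection 42 days ago vs limit 45 → met
5. allergen-trained staff 3 < 4 → not met
6. emergency contact list absent → not met
7. pest-control treatment 816 days ago vs limit 730 → not met
Not met: 1, 3, 5, 6, 7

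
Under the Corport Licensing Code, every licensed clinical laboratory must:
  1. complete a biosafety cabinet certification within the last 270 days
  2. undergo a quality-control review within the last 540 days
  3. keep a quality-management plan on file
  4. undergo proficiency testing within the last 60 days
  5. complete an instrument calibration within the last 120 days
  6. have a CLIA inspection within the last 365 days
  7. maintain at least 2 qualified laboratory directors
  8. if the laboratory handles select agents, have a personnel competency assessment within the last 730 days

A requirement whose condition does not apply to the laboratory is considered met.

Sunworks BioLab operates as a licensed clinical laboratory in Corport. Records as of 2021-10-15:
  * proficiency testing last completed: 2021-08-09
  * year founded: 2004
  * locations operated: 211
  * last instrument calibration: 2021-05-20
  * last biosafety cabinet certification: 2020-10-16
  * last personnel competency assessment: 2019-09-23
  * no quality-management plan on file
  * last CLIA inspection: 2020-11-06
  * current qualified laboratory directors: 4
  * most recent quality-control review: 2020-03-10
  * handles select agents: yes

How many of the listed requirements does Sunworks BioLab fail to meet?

6

1. biosafety cabinet certification 364 days ago vs limit 270 → not met
2. quality-control review 584 days ago vs limit 540 → not met
3. quality-management plan absent → not met
4. proficiency testing 67 days ago vs limit 60 → not met
5. instrument calibration 148 days ago vs limit 120 → not met
6. CLIA inspection 343 days ago vs limit 365 → met
7. qualified laboratory directors 4 ≥ 2 → met
8. condition 'handles select agents' holds; personnel competency assessment 753 days ago vs limit 730 → not met
Not met: 6 of 8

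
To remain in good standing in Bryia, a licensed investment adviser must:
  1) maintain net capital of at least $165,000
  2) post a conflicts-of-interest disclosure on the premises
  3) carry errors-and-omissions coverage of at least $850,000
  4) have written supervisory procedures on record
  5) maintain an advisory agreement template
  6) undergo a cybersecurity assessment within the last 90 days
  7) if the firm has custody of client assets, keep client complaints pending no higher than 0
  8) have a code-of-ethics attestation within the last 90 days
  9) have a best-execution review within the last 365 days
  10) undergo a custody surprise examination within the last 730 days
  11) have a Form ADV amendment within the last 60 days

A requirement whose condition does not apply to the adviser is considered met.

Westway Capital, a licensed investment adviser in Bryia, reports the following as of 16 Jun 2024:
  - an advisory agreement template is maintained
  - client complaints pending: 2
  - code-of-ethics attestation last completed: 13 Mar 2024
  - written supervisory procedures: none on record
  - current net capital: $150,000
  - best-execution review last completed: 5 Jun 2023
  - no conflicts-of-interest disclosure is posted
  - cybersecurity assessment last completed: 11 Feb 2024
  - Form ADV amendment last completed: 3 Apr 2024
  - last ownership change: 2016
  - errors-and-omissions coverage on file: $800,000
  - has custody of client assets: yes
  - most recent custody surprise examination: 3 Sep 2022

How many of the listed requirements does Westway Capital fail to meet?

9

1. net capital $150,000 < $165,000 → not met
2. conflicts-of-interest disclosure absent → not met
3. errors-and-omissions coverage $800,000 < $850,000 → not met
4. written supervisory procedures absent → not met
5. advisory agreement template present → met
6. cybersecurity assessment 126 days ago vs limit 90 → not met
7. condition 'has custody of client assets' holds; client complaints pending 2 > 0 → not met
8. code-of-ethics attestation 95 days ago vs limit 90 → not met
9. best-execution review 377 days ago vs limit 365 → not met
10. custody surprise examination 652 days ago vs limit 730 → met
11. Form ADV amendment 74 days ago vs limit 60 → not met
Not met: 9 of 11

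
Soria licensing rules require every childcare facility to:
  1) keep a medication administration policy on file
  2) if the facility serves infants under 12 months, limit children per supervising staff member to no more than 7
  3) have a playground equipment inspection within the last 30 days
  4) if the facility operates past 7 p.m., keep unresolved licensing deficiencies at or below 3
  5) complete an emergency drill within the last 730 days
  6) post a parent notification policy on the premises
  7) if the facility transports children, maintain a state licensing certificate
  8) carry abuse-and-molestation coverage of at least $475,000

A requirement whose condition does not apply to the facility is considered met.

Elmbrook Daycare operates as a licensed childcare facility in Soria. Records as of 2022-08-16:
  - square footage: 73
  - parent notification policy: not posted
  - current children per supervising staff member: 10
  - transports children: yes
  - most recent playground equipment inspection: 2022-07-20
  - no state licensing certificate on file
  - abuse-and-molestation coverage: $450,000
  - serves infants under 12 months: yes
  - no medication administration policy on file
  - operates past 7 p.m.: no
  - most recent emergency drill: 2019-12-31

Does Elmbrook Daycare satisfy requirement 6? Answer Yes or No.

No

6. parent notification policy absent → not met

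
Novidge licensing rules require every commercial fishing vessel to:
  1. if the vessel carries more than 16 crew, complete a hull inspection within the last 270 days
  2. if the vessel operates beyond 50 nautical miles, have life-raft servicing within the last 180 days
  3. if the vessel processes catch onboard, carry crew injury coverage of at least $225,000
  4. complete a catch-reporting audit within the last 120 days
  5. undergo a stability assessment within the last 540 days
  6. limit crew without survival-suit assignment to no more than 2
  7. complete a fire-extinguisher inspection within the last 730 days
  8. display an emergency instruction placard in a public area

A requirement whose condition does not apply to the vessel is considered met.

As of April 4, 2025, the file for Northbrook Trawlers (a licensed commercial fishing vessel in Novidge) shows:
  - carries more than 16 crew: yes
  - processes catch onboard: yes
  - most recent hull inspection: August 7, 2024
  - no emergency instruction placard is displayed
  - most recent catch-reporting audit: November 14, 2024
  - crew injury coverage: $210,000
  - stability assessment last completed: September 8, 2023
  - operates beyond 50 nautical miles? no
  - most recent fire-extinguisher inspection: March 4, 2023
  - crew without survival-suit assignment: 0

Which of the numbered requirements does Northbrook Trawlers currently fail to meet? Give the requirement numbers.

3, 4, 5, 7, 8

1. condition 'carries more than 16 crew' holds; hull inspection 240 days ago vs limit 270 → met
2. condition 'operates beyond 50 nautical miles' does not hold → requirement n/a → met
3. condition 'processes catch onboard' holds; crew injury coverage $210,000 < $225,000 → not met
4. catch-reporting audit 141 days ago vs limit 120 → not met
5. stability assessment 574 days ago vs limit 540 → not met
6. crew without survival-suit assignment 0 ≤ 2 → met
7. fire-extinguisher inspection 762 days ago vs limit 730 → not met
8. emergency instruction placard absent → not met
Not met: 3, 4, 5, 7, 8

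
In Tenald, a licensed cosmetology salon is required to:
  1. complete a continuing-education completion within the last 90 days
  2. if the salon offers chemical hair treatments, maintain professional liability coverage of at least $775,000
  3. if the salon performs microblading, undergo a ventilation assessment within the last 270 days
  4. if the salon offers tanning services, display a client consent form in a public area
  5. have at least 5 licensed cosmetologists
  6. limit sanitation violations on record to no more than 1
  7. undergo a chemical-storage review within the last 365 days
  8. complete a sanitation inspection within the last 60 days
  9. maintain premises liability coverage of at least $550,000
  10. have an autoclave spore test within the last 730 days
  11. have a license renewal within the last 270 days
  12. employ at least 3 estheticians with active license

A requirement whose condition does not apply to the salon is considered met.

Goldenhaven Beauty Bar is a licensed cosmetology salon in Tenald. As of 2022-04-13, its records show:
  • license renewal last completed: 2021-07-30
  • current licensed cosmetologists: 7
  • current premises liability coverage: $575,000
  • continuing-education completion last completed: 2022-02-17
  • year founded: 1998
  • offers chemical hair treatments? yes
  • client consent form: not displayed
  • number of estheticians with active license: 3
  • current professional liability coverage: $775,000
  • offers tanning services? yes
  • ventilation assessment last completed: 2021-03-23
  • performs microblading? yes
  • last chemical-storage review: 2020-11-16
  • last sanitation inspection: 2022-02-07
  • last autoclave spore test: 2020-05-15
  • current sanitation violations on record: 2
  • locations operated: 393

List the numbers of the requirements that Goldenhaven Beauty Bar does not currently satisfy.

3, 4, 6, 7, 8

1. continuing-education completion 55 days ago vs limit 90 → met
2. condition 'offers chemical hair treatments' holds; professional liability coverage $775,000 ≥ $775,000 → met
3. condition 'performs microblading' holds; ventilation assessment 386 days ago vs limit 270 → not met
4. condition 'offers tanning services' holds; client consent form absent → not met
5. licensed cosmetologists 7 ≥ 5 → met
6. sanitation violations on record 2 > 1 → not met
7. chemical-storage review 513 days ago vs limit 365 → not met
8. sanitation inspection 65 days ago vs limit 60 → not met
9. premises liability coverage $575,000 ≥ $550,000 → met
10. autoclave spore test 698 days ago vs limit 730 → met
11. license renewal 257 days ago vs limit 270 → met
12. estheticians with active license 3 ≥ 3 → met
Not met: 3, 4, 6, 7, 8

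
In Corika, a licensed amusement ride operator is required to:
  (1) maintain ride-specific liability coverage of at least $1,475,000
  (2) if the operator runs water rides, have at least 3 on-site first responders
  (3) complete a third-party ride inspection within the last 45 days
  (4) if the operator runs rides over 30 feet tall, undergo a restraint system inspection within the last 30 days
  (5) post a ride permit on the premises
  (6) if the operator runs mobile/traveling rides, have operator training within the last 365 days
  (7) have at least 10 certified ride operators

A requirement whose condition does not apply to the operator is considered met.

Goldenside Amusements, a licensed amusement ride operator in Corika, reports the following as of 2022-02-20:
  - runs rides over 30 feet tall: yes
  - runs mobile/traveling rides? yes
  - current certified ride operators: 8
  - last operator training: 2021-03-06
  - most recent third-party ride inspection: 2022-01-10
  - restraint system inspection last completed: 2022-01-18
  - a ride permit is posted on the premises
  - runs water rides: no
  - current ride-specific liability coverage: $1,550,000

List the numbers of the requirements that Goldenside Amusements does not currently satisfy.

4, 7

1. ride-specific liability coverage $1,550,000 ≥ $1,475,000 → met
2. condition 'runs water rides' does not hold → requirement n/a → met
3. third-party ride inspection 41 days ago vs limit 45 → met
4. condition 'runs rides over 30 feet tall' holds; restraint system inspection 33 days ago vs limit 30 → not met
5. ride permit present → met
6. condition 'runs mobile/traveling rides' holds; operator training 351 days ago vs limit 365 → met
7. certified ride operators 8 < 10 → not met
Not met: 4, 7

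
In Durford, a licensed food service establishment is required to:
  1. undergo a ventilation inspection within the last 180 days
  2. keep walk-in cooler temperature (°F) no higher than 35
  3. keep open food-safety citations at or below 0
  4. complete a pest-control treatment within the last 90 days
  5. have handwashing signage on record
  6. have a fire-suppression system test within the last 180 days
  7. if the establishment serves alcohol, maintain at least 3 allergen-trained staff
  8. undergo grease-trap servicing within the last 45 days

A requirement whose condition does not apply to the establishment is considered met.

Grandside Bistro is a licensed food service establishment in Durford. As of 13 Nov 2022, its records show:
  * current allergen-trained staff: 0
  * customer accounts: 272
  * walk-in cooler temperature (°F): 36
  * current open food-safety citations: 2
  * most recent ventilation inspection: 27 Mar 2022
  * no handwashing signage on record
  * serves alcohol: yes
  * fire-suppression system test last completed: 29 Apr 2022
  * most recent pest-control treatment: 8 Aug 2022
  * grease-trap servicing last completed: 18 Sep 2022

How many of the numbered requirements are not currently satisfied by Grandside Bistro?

1. ventilation inspection 231 days ago vs limit 180 → not met
2. walk-in cooler temperature (°F) 36 > 35 → not met
3. open food-safety citations 2 > 0 → not met
4. pest-control treatment 97 days ago vs limit 90 → not met
5. handwashing signage absent → not met
6. fire-suppression system test 198 days ago vs limit 180 → not met
7. condition 'serves alcohol' holds; allergen-trained staff 0 < 3 → not met
8. grease-trap servicing 56 days ago vs limit 45 → not met
Not met: 8 of 8

8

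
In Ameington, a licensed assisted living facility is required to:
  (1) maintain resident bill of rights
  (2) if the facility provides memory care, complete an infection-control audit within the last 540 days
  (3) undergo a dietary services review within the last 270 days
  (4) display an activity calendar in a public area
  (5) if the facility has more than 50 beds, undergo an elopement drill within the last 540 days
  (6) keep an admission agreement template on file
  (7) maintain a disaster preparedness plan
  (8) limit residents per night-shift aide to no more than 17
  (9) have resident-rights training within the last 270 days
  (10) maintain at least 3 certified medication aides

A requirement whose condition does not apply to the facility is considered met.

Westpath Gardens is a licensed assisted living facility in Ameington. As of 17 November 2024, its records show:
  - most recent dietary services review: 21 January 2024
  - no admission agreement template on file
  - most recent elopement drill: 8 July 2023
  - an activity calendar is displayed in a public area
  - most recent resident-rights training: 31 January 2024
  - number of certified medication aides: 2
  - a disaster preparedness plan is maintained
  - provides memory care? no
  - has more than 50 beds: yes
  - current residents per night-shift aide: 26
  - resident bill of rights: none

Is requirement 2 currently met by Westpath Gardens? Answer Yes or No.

2. condition 'provides memory care' does not hold → requirement n/a → met

Yes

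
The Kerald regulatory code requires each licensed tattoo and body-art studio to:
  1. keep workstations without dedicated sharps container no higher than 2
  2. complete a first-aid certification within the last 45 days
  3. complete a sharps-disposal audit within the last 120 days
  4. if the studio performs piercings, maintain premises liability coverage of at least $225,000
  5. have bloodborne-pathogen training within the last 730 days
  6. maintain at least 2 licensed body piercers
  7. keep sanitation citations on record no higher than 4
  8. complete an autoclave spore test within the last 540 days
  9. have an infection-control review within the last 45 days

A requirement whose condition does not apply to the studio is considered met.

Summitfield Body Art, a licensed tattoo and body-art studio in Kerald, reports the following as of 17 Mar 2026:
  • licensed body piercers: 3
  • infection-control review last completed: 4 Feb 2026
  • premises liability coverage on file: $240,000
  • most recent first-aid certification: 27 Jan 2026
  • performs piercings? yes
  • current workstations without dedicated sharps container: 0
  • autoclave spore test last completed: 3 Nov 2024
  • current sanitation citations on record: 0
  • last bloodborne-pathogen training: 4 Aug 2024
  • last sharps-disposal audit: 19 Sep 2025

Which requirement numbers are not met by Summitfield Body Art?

1. workstations without dedicated sharps container 0 ≤ 2 → met
2. first-aid certification 49 days ago vs limit 45 → not met
3. sharps-disposal audit 179 days ago vs limit 120 → not met
4. condition 'performs piercings' holds; premises liability coverage $240,000 ≥ $225,000 → met
5. bloodborne-pathogen training 590 days ago vs limit 730 → met
6. licensed body piercers 3 ≥ 2 → met
7. sanitation citations on record 0 ≤ 4 → met
8. autoclave spore test 499 days ago vs limit 540 → met
9. infection-control review 41 days ago vs limit 45 → met
Not met: 2, 3

2, 3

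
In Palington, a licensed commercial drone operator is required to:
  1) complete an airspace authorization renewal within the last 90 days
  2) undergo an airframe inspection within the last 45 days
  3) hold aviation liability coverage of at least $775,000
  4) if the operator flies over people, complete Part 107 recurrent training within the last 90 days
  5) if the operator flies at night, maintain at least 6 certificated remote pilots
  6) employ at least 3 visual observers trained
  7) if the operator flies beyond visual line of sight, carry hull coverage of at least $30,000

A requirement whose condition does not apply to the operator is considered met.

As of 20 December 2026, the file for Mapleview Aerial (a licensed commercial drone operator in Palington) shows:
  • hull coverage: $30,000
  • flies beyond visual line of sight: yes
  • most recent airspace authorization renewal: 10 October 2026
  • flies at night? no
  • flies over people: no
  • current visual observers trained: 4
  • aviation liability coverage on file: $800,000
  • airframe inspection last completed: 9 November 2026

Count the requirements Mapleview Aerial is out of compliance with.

0

1. airspace authorization renewal 71 days ago vs limit 90 → met
2. airframe inspection 41 days ago vs limit 45 → met
3. aviation liability coverage $800,000 ≥ $775,000 → met
4. condition 'flies over people' does not hold → requirement n/a → met
5. condition 'flies at night' does not hold → requirement n/a → met
6. visual observers trained 4 ≥ 3 → met
7. condition 'flies beyond visual line of sight' holds; hull coverage $30,000 ≥ $30,000 → met
Not met: 0 of 7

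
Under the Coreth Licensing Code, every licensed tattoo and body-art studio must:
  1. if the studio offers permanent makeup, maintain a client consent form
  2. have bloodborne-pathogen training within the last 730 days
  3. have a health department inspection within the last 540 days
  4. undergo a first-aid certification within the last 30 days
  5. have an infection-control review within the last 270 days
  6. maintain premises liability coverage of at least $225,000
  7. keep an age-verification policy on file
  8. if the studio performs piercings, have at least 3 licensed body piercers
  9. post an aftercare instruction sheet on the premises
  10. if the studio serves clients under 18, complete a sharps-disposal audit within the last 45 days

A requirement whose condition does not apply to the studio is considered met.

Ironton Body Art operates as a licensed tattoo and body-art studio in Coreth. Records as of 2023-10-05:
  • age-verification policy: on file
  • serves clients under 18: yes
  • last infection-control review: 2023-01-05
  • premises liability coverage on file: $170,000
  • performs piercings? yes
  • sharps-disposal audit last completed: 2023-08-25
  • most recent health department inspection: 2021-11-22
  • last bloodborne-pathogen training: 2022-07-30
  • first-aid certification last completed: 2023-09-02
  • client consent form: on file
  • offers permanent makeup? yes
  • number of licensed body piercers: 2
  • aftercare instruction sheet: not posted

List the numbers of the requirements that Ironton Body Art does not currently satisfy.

3, 4, 5, 6, 8, 9

1. condition 'offers permanent makeup' holds; client consent form present → met
2. bloodborne-pathogen training 432 days ago vs limit 730 → met
3. health department inspection 682 days ago vs limit 540 → not met
4. first-aid certification 33 days ago vs limit 30 → not met
5. infection-control review 273 days ago vs limit 270 → not met
6. premises liability coverage $170,000 < $225,000 → not met
7. age-verification policy present → met
8. condition 'performs piercings' holds; licensed body piercers 2 < 3 → not met
9. aftercare instruction sheet absent → not met
10. condition 'serves clients under 18' holds; sharps-disposal audit 41 days ago vs limit 45 → met
Not met: 3, 4, 5, 6, 8, 9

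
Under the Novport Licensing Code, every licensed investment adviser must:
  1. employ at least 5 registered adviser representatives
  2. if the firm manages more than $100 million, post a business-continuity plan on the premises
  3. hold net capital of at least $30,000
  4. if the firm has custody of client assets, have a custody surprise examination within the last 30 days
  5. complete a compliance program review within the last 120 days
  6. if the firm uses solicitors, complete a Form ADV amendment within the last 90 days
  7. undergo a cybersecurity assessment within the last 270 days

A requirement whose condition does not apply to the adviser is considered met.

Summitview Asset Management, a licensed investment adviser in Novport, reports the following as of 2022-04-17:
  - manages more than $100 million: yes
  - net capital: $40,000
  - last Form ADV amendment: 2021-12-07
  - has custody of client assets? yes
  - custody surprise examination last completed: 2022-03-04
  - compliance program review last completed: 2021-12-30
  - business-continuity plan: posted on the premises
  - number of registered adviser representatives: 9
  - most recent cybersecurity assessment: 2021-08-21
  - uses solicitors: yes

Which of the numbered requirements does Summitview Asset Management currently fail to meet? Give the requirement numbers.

4, 6

1. registered adviser representatives 9 ≥ 5 → met
2. condition 'manages more than $100 million' holds; business-continuity plan present → met
3. net capital $40,000 ≥ $30,000 → met
4. condition 'has custody of client assets' holds; custody surprise examination 44 days ago vs limit 30 → not met
5. compliance program review 108 days ago vs limit 120 → met
6. condition 'uses solicitors' holds; Form ADV amendment 131 days ago vs limit 90 → not met
7. cybersecurity assessment 239 days ago vs limit 270 → met
Not met: 4, 6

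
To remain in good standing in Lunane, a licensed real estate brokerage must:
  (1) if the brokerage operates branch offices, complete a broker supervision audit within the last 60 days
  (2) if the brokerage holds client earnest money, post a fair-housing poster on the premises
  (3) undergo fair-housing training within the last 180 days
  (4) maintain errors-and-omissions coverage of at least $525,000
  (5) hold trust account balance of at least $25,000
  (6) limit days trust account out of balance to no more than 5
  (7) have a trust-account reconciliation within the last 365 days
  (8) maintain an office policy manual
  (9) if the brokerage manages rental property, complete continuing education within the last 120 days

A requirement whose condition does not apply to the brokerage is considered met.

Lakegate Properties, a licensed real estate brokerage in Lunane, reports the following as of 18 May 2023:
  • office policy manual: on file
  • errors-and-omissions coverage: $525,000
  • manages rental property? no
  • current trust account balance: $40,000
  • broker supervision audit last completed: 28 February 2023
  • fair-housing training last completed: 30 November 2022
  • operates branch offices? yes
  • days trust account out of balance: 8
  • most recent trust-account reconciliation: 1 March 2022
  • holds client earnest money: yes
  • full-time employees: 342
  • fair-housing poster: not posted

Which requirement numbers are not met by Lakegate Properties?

1. condition 'operates branch offices' holds; broker supervision audit 79 days ago vs limit 60 → not met
2. condition 'holds client earnest money' holds; fair-housing poster absent → not met
3. fair-housing training 169 days ago vs limit 180 → met
4. errors-and-omissions coverage $525,000 ≥ $525,000 → met
5. trust account balance $40,000 ≥ $25,000 → met
6. days trust account out of balance 8 > 5 → not met
7. trust-account reconciliation 443 days ago vs limit 365 → not met
8. office policy manual present → met
9. condition 'manages rental property' does not hold → requirement n/a → met
Not met: 1, 2, 6, 7

1, 2, 6, 7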